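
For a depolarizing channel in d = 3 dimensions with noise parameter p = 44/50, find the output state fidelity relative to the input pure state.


F = (1-p) + p/d
= (1 - 0.8800) + 0.8800/3
= 0.1200 + 0.2933
= 0.4133

0.4133


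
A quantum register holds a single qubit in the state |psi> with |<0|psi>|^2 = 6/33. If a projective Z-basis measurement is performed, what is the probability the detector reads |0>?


|alpha|^2 = 6/33 = 0.1818
|beta|^2 = 1 - 6/33 = 27/33 = 0.8182
P(|0>) = |alpha|^2 = 0.1818

0.1818


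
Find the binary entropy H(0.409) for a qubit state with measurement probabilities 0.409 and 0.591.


S = -p*log2(p) - (1-p)*log2(1-p)
p = 0.4090, 1-p = 0.5910
= -0.4090 * log2(0.4090) - 0.5910 * log2(0.5910)
= -(-0.5275) - (-0.4484)
= 0.9760

0.9760


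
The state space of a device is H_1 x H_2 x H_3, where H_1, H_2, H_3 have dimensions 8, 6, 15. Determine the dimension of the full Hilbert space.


dim(H_1 x H_2 x H_3) = 8 * 6 * 15
= 48 * 15
= 720

720


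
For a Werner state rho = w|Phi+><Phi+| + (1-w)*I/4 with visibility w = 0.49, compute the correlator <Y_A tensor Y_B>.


|Phi+> = (|00> + |11>)/sqrt(2)
For the pure Bell state, <Y_A Y_B> = -1 (Bell-state Pauli correlator).
The maximally-mixed part I/4 has tr(I/4 * P tensor P) = 0 for any traceless Pauli P.
So <Y_A Y_B>_rho = w * (-1) + (1 - w) * 0
= 0.49 * (-1)
= -0.4900

-0.4900


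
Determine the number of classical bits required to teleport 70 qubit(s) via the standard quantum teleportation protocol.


Quantum teleportation requires 2 classical bits per qubit teleported.
70 qubit(s) -> 2 * 70 = 140 classical bits

140


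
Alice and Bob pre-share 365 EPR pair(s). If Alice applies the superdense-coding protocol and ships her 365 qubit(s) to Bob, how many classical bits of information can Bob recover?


Superdense coding allows 2 classical bits per shared entangled pair.
365 pair(s) -> 2 * 365 = 730 classical bits

730


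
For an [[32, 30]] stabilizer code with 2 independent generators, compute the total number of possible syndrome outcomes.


Each stabilizer generator gives a binary (+1 or -1) measurement outcome.
With 2 independent generators:
Total syndromes = 2^2
= 4

4


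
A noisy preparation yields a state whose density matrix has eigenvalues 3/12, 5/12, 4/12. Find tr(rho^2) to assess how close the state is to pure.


tr(rho^2) = sum of eigenvalues squared
= (3/12)^2 + (5/12)^2 + (4/12)^2
= (9 + 25 + 16) / 144
= 50/144
= 0.3472

0.3472


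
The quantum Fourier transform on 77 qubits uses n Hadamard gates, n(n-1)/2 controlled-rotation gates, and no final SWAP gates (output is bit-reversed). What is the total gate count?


Hadamard gates: 77
Controlled rotations: n*(n-1)/2 = 77*76/2 = 2926
SWAP gates: 0 (omitted)
Total = 77 + 2926
= 3003

3003


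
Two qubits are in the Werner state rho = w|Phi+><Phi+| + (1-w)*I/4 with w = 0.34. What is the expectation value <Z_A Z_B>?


|Phi+> = (|00> + |11>)/sqrt(2)
For the pure Bell state, <Z_A Z_B> = +1 (Bell-state Pauli correlator).
The maximally-mixed part I/4 has tr(I/4 * P tensor P) = 0 for any traceless Pauli P.
So <Z_A Z_B>_rho = w * (+1) + (1 - w) * 0
= 0.34 * (+1)
= 0.3400

0.3400


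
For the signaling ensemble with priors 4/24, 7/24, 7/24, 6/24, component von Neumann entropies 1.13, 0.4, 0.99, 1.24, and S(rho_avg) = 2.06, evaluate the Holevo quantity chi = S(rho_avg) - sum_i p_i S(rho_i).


chi = S(rho) - sum_i p_i * S(rho_i)
Weighted entropy = 4/24 * 1.13 + 7/24 * 0.4 + 7/24 * 0.99 + 6/24 * 1.24
= 0.9037
chi = 2.06 - 0.9037
= 1.1562

1.1562


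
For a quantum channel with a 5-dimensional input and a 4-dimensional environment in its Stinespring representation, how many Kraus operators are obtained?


Tracing out the environment in an orthonormal basis {|i>_E} gives Kraus operators K_i = <i|_E U |0>_E.
Number of Kraus operators = dim(H_env) = d_env
= 4

4


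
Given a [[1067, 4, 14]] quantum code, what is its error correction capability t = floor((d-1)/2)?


Code parameters: [[1067, 4, 14]], distance d = 14.
Number of correctable errors = floor((d-1)/2)
= floor((14 - 1)/2)
= floor(13/2)
= 6

6


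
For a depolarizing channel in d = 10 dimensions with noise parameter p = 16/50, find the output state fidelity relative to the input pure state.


F = (1-p) + p/d
= (1 - 0.3200) + 0.3200/10
= 0.6800 + 0.0320
= 0.7120

0.7120


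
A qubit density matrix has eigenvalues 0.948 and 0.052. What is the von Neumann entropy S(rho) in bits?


S = -p*log2(p) - (1-p)*log2(1-p)
p = 0.9480, 1-p = 0.0520
= -0.9480 * log2(0.9480) - 0.0520 * log2(0.0520)
= -(-0.0730) - (-0.2218)
= 0.2948

0.2948


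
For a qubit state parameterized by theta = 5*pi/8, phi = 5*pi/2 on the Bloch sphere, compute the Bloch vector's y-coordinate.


theta = 1.9635, phi = 7.8540
r_y = sin(theta)*sin(phi) = 0.9239 * 1.0000
r_y = 0.9239

0.9239


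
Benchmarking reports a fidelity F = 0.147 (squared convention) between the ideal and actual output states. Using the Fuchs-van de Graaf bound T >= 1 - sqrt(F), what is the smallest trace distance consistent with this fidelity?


Fuchs-van de Graaf (squared-fidelity convention): 1 - sqrt(F) <= T <= sqrt(1 - F).
Lower bound: T >= 1 - sqrt(F)
sqrt(F) = sqrt(0.147) = 0.3834
T >= 1 - 0.3834
T >= 0.6166

0.6166


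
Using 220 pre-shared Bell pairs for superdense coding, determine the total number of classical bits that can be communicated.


Superdense coding allows 2 classical bits per shared entangled pair.
220 pair(s) -> 2 * 220 = 440 classical bits

440


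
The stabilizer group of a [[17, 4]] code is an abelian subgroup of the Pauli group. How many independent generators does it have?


For an [[n,k]] stabilizer code:
Number of stabilizer generators = n - k
= 17 - 4
= 13

13


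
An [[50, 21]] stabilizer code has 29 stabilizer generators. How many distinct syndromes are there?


Each stabilizer generator gives a binary (+1 or -1) measurement outcome.
With 29 independent generators:
Total syndromes = 2^29
= 536870912

536870912


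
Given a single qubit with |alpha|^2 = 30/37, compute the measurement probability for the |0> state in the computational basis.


|alpha|^2 = 30/37 = 0.8108
|beta|^2 = 1 - 30/37 = 7/37 = 0.1892
P(|0>) = |alpha|^2 = 0.8108

0.8108


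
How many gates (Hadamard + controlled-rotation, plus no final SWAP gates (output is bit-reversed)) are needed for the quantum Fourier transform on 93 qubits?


Hadamard gates: 93
Controlled rotations: n*(n-1)/2 = 93*92/2 = 4278
SWAP gates: 0 (omitted)
Total = 93 + 4278
= 4371

4371


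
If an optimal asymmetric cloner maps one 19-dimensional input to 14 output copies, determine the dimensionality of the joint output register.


Output space = H^(tensor 14) where dim(H) = 19
dim = 19^14
= 361 (after 2 factors)
= 6859 (after 3 factors)
= 130321 (after 4 factors)
= 2476099 (after 5 factors)
= 47045881 (after 6 factors)
= 893871739 (after 7 factors)
= 16983563041 (after 8 factors)
= 322687697779 (after 9 factors)
= 6131066257801 (after 10 factors)
= 116490258898219 (after 11 factors)
= 2213314919066161 (after 12 factors)
= 42052983462257059 (after 13 factors)
= 799006685782884121 (after 14 factors)
= 799006685782884121

799006685782884121


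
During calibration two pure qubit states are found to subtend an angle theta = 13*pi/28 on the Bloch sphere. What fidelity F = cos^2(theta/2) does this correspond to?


For states separated by angle theta on Bloch sphere:
F = cos^2(theta/2)
theta = 13*pi/28 = 1.4586
theta/2 = 0.7293
cos(theta/2) = 0.7456
F = 0.5560

0.5560


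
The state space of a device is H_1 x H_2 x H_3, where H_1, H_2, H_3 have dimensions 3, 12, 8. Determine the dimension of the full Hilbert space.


dim(H_1 x H_2 x H_3) = 3 * 12 * 8
= 36 * 8
= 288

288


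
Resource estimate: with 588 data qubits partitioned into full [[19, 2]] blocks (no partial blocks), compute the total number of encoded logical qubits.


Each code block uses 19 physical qubits for 2 logical qubit(s).
Number of complete blocks = floor(588 / 19) = 30
Logical qubits = 30 * 2
= 60

60


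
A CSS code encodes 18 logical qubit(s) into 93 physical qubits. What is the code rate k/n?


Code rate R = k/n
= 18/93
= 0.1935

0.1935


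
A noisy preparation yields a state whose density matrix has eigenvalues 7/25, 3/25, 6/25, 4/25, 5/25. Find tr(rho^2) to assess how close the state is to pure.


tr(rho^2) = sum of eigenvalues squared
= (7/25)^2 + (3/25)^2 + (6/25)^2 + (4/25)^2 + (5/25)^2
= (49 + 9 + 36 + 16 + 25) / 625
= 135/625
= 0.2160

0.2160


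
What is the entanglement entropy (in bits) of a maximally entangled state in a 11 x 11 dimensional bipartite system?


For a maximally entangled state in d x d:
S = log2(d) = log2(11)
= 3.4594

3.4594


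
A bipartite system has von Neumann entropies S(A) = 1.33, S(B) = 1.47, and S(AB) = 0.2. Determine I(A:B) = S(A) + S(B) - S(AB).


I(A:B) = S(A) + S(B) - S(AB)
= 1.33 + 1.47 - 0.2
= 2.6000

2.6000


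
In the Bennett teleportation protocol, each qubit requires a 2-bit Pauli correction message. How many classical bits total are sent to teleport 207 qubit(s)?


Quantum teleportation requires 2 classical bits per qubit teleported.
207 qubit(s) -> 2 * 207 = 414 classical bits

414


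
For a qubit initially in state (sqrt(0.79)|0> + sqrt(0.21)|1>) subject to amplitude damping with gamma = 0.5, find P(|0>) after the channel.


For amplitude damping with parameter gamma on state sqrt(a)|0> + sqrt(b)|1>:
alpha^2 = 0.79, beta^2 = 0.21
P(|0>) = alpha^2 + gamma * beta^2
= 0.79 + 0.5 * 0.21
= 0.79 + 0.1050
= 0.8950

0.8950


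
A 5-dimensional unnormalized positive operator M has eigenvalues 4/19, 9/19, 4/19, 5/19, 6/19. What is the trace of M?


tr(M) = sum of eigenvalues
= 4/19 + 9/19 + 4/19 + 5/19 + 6/19
= 28/19
= 1.4737

1.4737


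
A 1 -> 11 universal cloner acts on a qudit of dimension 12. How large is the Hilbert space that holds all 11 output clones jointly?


Output space = H^(tensor 11) where dim(H) = 12
dim = 12^11
= 144 (after 2 factors)
= 1728 (after 3 factors)
= 20736 (after 4 factors)
= 248832 (after 5 factors)
= 2985984 (after 6 factors)
= 35831808 (after 7 factors)
= 429981696 (after 8 factors)
= 5159780352 (after 9 factors)
= 61917364224 (after 10 factors)
= 743008370688 (after 11 factors)
= 743008370688

743008370688


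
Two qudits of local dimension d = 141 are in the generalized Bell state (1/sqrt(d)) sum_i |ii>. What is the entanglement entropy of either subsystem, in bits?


For a maximally entangled state in d x d:
S = log2(d) = log2(141)
= 7.1396

7.1396


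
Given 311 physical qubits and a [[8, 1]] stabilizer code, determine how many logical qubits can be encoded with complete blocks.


Each code block uses 8 physical qubits for 1 logical qubit(s).
Number of complete blocks = floor(311 / 8) = 38
Logical qubits = 38 * 1
= 38

38


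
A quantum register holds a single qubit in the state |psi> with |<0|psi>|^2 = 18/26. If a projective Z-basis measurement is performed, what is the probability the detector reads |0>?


|alpha|^2 = 18/26 = 0.6923
|beta|^2 = 1 - 18/26 = 8/26 = 0.3077
P(|0>) = |alpha|^2 = 0.6923

0.6923


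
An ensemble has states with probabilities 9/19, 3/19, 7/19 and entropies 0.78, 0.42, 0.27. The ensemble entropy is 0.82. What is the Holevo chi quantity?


chi = S(rho) - sum_i p_i * S(rho_i)
Weighted entropy = 9/19 * 0.78 + 3/19 * 0.42 + 7/19 * 0.27
= 0.5353
chi = 0.82 - 0.5353
= 0.2847

0.2847


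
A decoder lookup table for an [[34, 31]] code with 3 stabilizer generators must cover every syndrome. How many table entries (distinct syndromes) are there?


Each stabilizer generator gives a binary (+1 or -1) measurement outcome.
With 3 independent generators:
Total syndromes = 2^3
= 8

8


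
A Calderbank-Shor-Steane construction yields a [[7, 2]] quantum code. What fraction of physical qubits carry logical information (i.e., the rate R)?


Code rate R = k/n
= 2/7
= 0.2857

0.2857


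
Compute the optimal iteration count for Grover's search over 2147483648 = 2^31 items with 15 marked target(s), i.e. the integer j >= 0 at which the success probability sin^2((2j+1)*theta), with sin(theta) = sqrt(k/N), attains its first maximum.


After j Grover iterations the success probability is P(j) = sin^2((2j+1)*theta), where sin(theta) = sqrt(k/N).
N = 2^31 = 2147483648, k = 15
sin(theta) = sqrt(k/N) = 8.35758297e-05
theta = arcsin(sqrt(k/N)) = 8.357582979e-05 rad
P(j) reaches its first maximum when (2j+1)*theta is as close as possible to pi/2, i.e. j = round(pi/(4*theta) - 1/2).
pi/(4*theta) - 1/2 = 9396.9318
(For comparison, the common estimate pi/4 * sqrt(N/k) = 9397.4318; the exact maximiser is used here.)
Optimal iterations = 9397

9397


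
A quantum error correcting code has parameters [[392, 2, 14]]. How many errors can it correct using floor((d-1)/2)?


Code parameters: [[392, 2, 14]], distance d = 14.
Number of correctable errors = floor((d-1)/2)
= floor((14 - 1)/2)
= floor(13/2)
= 6

6


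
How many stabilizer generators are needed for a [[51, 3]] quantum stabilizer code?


For an [[n,k]] stabilizer code:
Number of stabilizer generators = n - k
= 51 - 3
= 48

48


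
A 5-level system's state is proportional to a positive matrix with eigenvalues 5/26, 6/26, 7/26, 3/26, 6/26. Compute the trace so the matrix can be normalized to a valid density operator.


tr(M) = sum of eigenvalues
= 5/26 + 6/26 + 7/26 + 3/26 + 6/26
= 27/26
= 1.0385

1.0385


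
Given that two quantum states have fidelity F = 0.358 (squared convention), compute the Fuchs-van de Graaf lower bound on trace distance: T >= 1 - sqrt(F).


Fuchs-van de Graaf (squared-fidelity convention): 1 - sqrt(F) <= T <= sqrt(1 - F).
Lower bound: T >= 1 - sqrt(F)
sqrt(F) = sqrt(0.358) = 0.5983
T >= 1 - 0.5983
T >= 0.4017

0.4017


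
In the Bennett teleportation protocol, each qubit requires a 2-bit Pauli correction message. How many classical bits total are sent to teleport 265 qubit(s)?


Quantum teleportation requires 2 classical bits per qubit teleported.
265 qubit(s) -> 2 * 265 = 530 classical bits

530


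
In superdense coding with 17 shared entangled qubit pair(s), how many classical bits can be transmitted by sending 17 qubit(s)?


Superdense coding allows 2 classical bits per shared entangled pair.
17 pair(s) -> 2 * 17 = 34 classical bits

34


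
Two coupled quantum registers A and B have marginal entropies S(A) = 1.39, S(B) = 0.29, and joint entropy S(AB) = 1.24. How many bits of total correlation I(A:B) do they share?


I(A:B) = S(A) + S(B) - S(AB)
= 1.39 + 0.29 - 1.24
= 0.4400

0.4400


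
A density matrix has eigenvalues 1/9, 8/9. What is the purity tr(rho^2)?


tr(rho^2) = sum of eigenvalues squared
= (1/9)^2 + (8/9)^2
= (1 + 64) / 81
= 65/81
= 0.8025

0.8025


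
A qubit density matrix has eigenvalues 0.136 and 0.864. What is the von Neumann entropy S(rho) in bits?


S = -p*log2(p) - (1-p)*log2(1-p)
p = 0.1360, 1-p = 0.8640
= -0.1360 * log2(0.1360) - 0.8640 * log2(0.8640)
= -(-0.3915) - (-0.1822)
= 0.5737

0.5737


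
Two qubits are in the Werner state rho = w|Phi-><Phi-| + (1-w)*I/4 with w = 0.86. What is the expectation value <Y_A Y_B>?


|Phi-> = (|00> - |11>)/sqrt(2)
For the pure Bell state, <Y_A Y_B> = +1 (Bell-state Pauli correlator).
The maximally-mixed part I/4 has tr(I/4 * P tensor P) = 0 for any traceless Pauli P.
So <Y_A Y_B>_rho = w * (+1) + (1 - w) * 0
= 0.86 * (+1)
= 0.8600

0.8600


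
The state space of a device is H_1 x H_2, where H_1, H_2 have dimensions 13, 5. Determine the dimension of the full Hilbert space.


dim(H_1 x H_2) = 13 * 5
= 65

65


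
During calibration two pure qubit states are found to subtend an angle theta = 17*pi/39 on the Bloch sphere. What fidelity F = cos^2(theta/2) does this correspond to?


For states separated by angle theta on Bloch sphere:
F = cos^2(theta/2)
theta = 17*pi/39 = 1.3694
theta/2 = 0.6847
cos(theta/2) = 0.7746
F = 0.6000

0.6000


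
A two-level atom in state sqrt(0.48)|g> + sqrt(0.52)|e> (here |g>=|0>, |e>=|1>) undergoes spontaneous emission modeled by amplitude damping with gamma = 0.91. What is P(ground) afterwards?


For amplitude damping with parameter gamma on state sqrt(a)|0> + sqrt(b)|1>:
alpha^2 = 0.48, beta^2 = 0.52
P(|0>) = alpha^2 + gamma * beta^2
= 0.48 + 0.91 * 0.52
= 0.48 + 0.4732
= 0.9532

0.9532


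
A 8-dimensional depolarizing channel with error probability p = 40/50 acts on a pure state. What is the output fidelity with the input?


F = (1-p) + p/d
= (1 - 0.8000) + 0.8000/8
= 0.2000 + 0.1000
= 0.3000

0.3000


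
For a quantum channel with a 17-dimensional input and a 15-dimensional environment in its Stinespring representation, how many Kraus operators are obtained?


Tracing out the environment in an orthonormal basis {|i>_E} gives Kraus operators K_i = <i|_E U |0>_E.
Number of Kraus operators = dim(H_env) = d_env
= 15

15


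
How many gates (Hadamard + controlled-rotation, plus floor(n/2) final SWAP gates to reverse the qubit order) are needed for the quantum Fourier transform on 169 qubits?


Hadamard gates: 169
Controlled rotations: n*(n-1)/2 = 169*168/2 = 14196
SWAP gates: floor(n/2) = floor(169/2) = 84
Total = 169 + 14196 + 84
= 14449

14449


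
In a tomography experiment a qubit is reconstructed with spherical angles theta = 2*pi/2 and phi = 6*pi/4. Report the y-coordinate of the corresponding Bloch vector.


theta = 3.1416, phi = 4.7124
r_y = sin(theta)*sin(phi) = 0.0000 * -1.0000
r_y = 0.0000

0.0000


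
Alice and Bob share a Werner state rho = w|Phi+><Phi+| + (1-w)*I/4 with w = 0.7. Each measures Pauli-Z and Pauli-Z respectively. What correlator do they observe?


|Phi+> = (|00> + |11>)/sqrt(2)
For the pure Bell state, <Z_A Z_B> = +1 (Bell-state Pauli correlator).
The maximally-mixed part I/4 has tr(I/4 * P tensor P) = 0 for any traceless Pauli P.
So <Z_A Z_B>_rho = w * (+1) + (1 - w) * 0
= 0.7 * (+1)
= 0.7000

0.7000


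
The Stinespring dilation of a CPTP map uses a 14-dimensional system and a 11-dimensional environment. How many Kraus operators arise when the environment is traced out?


Tracing out the environment in an orthonormal basis {|i>_E} gives Kraus operators K_i = <i|_E U |0>_E.
Number of Kraus operators = dim(H_env) = d_env
= 11

11


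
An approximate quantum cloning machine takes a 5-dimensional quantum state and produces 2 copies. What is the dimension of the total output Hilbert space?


Output space = H^(tensor 2) where dim(H) = 5
dim = 5^2
= 25

25


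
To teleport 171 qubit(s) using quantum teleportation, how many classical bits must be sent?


Quantum teleportation requires 2 classical bits per qubit teleported.
171 qubit(s) -> 2 * 171 = 342 classical bits

342


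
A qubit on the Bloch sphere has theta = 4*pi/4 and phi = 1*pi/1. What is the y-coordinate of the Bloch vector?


theta = 3.1416, phi = 3.1416
r_y = sin(theta)*sin(phi) = 0.0000 * 0.0000
r_y = 0.0000

0.0000


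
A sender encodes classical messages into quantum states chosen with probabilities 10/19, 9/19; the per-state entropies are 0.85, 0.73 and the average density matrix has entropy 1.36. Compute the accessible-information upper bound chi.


chi = S(rho) - sum_i p_i * S(rho_i)
Weighted entropy = 10/19 * 0.85 + 9/19 * 0.73
= 0.7932
chi = 1.36 - 0.7932
= 0.5668

0.5668


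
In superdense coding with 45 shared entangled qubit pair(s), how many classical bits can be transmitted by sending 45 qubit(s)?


Superdense coding allows 2 classical bits per shared entangled pair.
45 pair(s) -> 2 * 45 = 90 classical bits

90


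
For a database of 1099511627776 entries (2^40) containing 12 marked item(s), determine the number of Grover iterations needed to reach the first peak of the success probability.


After j Grover iterations the success probability is P(j) = sin^2((2j+1)*theta), where sin(theta) = sqrt(k/N).
N = 2^40 = 1099511627776, k = 12
sin(theta) = sqrt(k/N) = 3.30362474e-06
theta = arcsin(sqrt(k/N)) = 3.30362474e-06 rad
P(j) reaches its first maximum when (2j+1)*theta is as close as possible to pi/2, i.e. j = round(pi/(4*theta) - 1/2).
pi/(4*theta) - 1/2 = 237737.8103
(For comparison, the common estimate pi/4 * sqrt(N/k) = 237738.3103; the exact maximiser is used here.)
Optimal iterations = 237738

237738


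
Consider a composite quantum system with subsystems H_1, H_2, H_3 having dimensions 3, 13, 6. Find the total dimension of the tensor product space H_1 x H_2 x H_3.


dim(H_1 x H_2 x H_3) = 3 * 13 * 6
= 39 * 6
= 234

234


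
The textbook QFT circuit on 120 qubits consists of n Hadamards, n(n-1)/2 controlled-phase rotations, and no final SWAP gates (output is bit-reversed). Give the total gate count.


Hadamard gates: 120
Controlled rotations: n*(n-1)/2 = 120*119/2 = 7140
SWAP gates: 0 (omitted)
Total = 120 + 7140
= 7260

7260


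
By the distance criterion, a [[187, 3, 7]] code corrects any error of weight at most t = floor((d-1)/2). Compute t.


Code parameters: [[187, 3, 7]], distance d = 7.
Number of correctable errors = floor((d-1)/2)
= floor((7 - 1)/2)
= floor(6/2)
= 3

3


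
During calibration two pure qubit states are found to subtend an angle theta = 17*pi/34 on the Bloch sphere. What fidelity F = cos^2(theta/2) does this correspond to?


For states separated by angle theta on Bloch sphere:
F = cos^2(theta/2)
theta = 17*pi/34 = 1.5708
theta/2 = 0.7854
cos(theta/2) = 0.7071
F = 0.5000

0.5000


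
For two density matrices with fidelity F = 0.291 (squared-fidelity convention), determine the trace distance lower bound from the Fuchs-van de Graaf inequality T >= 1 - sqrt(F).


Fuchs-van de Graaf (squared-fidelity convention): 1 - sqrt(F) <= T <= sqrt(1 - F).
Lower bound: T >= 1 - sqrt(F)
sqrt(F) = sqrt(0.291) = 0.5394
T >= 1 - 0.5394
T >= 0.4606

0.4606


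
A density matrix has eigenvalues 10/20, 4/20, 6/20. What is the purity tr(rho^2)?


tr(rho^2) = sum of eigenvalues squared
= (10/20)^2 + (4/20)^2 + (6/20)^2
= (100 + 16 + 36) / 400
= 152/400
= 0.3800

0.3800


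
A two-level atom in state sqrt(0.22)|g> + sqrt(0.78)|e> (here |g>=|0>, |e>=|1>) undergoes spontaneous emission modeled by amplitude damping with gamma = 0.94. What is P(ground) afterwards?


For amplitude damping with parameter gamma on state sqrt(a)|0> + sqrt(b)|1>:
alpha^2 = 0.22, beta^2 = 0.78
P(|0>) = alpha^2 + gamma * beta^2
= 0.22 + 0.94 * 0.78
= 0.22 + 0.7332
= 0.9532

0.9532


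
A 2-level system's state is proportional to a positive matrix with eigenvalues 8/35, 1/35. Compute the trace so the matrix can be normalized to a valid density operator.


tr(M) = sum of eigenvalues
= 8/35 + 1/35
= 9/35
= 0.2571

0.2571


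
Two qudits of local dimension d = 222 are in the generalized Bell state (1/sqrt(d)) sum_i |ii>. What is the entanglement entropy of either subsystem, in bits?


For a maximally entangled state in d x d:
S = log2(d) = log2(222)
= 7.7944

7.7944


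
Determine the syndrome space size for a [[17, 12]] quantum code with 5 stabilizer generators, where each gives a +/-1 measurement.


Each stabilizer generator gives a binary (+1 or -1) measurement outcome.
With 5 independent generators:
Total syndromes = 2^5
= 32

32


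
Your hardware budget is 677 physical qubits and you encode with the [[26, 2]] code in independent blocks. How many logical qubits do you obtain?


Each code block uses 26 physical qubits for 2 logical qubit(s).
Number of complete blocks = floor(677 / 26) = 26
Logical qubits = 26 * 2
= 52

52


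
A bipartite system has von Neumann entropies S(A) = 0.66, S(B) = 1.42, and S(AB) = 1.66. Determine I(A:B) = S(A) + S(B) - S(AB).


I(A:B) = S(A) + S(B) - S(AB)
= 0.66 + 1.42 - 1.66
= 0.4200

0.4200


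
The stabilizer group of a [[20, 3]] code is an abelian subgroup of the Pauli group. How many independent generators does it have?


For an [[n,k]] stabilizer code:
Number of stabilizer generators = n - k
= 20 - 3
= 17

17


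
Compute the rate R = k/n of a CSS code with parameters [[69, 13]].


Code rate R = k/n
= 13/69
= 0.1884

0.1884


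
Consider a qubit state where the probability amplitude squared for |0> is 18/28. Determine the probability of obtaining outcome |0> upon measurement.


|alpha|^2 = 18/28 = 0.6429
|beta|^2 = 1 - 18/28 = 10/28 = 0.3571
P(|0>) = |alpha|^2 = 0.6429

0.6429


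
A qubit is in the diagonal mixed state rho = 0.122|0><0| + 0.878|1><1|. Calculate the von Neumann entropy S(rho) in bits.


S = -p*log2(p) - (1-p)*log2(1-p)
p = 0.1220, 1-p = 0.8780
= -0.1220 * log2(0.1220) - 0.8780 * log2(0.8780)
= -(-0.3703) - (-0.1648)
= 0.5351

0.5351


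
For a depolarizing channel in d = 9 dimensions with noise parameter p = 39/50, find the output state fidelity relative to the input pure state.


F = (1-p) + p/d
= (1 - 0.7800) + 0.7800/9
= 0.2200 + 0.0867
= 0.3067

0.3067


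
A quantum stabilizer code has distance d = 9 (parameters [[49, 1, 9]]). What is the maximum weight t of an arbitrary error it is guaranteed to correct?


Code parameters: [[49, 1, 9]], distance d = 9.
Number of correctable errors = floor((d-1)/2)
= floor((9 - 1)/2)
= floor(8/2)
= 4

4


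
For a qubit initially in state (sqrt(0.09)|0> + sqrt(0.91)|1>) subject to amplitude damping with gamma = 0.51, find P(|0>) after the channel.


For amplitude damping with parameter gamma on state sqrt(a)|0> + sqrt(b)|1>:
alpha^2 = 0.09, beta^2 = 0.91
P(|0>) = alpha^2 + gamma * beta^2
= 0.09 + 0.51 * 0.91
= 0.09 + 0.4641
= 0.5541

0.5541


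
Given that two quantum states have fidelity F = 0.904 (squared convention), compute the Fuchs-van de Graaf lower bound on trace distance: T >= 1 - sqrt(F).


Fuchs-van de Graaf (squared-fidelity convention): 1 - sqrt(F) <= T <= sqrt(1 - F).
Lower bound: T >= 1 - sqrt(F)
sqrt(F) = sqrt(0.904) = 0.9508
T >= 1 - 0.9508
T >= 0.0492

0.0492


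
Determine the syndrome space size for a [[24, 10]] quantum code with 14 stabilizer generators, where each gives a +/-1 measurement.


Each stabilizer generator gives a binary (+1 or -1) measurement outcome.
With 14 independent generators:
Total syndromes = 2^14
= 16384

16384


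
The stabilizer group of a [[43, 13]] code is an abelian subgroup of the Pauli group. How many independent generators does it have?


For an [[n,k]] stabilizer code:
Number of stabilizer generators = n - k
= 43 - 13
= 30

30


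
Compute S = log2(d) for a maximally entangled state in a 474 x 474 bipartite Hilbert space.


For a maximally entangled state in d x d:
S = log2(d) = log2(474)
= 8.8887

8.8887


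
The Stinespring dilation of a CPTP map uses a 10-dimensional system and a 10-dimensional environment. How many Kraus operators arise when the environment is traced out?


Tracing out the environment in an orthonormal basis {|i>_E} gives Kraus operators K_i = <i|_E U |0>_E.
Number of Kraus operators = dim(H_env) = d_env
= 10

10


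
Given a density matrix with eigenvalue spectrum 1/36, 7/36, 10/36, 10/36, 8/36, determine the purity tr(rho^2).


tr(rho^2) = sum of eigenvalues squared
= (1/36)^2 + (7/36)^2 + (10/36)^2 + (10/36)^2 + (8/36)^2
= (1 + 49 + 100 + 100 + 64) / 1296
= 314/1296
= 0.2423

0.2423


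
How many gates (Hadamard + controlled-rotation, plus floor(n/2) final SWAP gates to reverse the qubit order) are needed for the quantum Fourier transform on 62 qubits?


Hadamard gates: 62
Controlled rotations: n*(n-1)/2 = 62*61/2 = 1891
SWAP gates: floor(n/2) = floor(62/2) = 31
Total = 62 + 1891 + 31
= 1984

1984


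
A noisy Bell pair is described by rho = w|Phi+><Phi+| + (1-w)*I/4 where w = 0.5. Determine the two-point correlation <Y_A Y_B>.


|Phi+> = (|00> + |11>)/sqrt(2)
For the pure Bell state, <Y_A Y_B> = -1 (Bell-state Pauli correlator).
The maximally-mixed part I/4 has tr(I/4 * P tensor P) = 0 for any traceless Pauli P.
So <Y_A Y_B>_rho = w * (-1) + (1 - w) * 0
= 0.5 * (-1)
= -0.5000

-0.5000


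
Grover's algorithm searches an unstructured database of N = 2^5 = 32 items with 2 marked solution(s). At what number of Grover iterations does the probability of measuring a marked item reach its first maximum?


After j Grover iterations the success probability is P(j) = sin^2((2j+1)*theta), where sin(theta) = sqrt(k/N).
N = 2^5 = 32, k = 2
sin(theta) = sqrt(k/N) = 0.25
theta = arcsin(sqrt(k/N)) = 0.2526802551 rad
P(j) reaches its first maximum when (2j+1)*theta is as close as possible to pi/2, i.e. j = round(pi/(4*theta) - 1/2).
pi/(4*theta) - 1/2 = 2.6083
(For comparison, the common estimate pi/4 * sqrt(N/k) = 3.1416; the exact maximiser is used here.)
Optimal iterations = 3

3


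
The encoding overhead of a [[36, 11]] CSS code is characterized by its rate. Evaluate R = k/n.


Code rate R = k/n
= 11/36
= 0.3056

0.3056


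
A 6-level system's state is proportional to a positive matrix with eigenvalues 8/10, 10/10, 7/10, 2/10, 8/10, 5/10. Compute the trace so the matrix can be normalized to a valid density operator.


tr(M) = sum of eigenvalues
= 8/10 + 10/10 + 7/10 + 2/10 + 8/10 + 5/10
= 40/10
= 4.0000

4.0000


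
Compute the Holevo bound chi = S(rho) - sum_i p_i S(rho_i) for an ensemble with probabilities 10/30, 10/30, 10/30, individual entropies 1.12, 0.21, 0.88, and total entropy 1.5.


chi = S(rho) - sum_i p_i * S(rho_i)
Weighted entropy = 10/30 * 1.12 + 10/30 * 0.21 + 10/30 * 0.88
= 0.7367
chi = 1.5 - 0.7367
= 0.7633

0.7633


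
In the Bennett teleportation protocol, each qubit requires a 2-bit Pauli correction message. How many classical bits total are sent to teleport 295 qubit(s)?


Quantum teleportation requires 2 classical bits per qubit teleported.
295 qubit(s) -> 2 * 295 = 590 classical bits

590


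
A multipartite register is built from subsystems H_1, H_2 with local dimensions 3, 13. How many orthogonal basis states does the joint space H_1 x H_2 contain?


dim(H_1 x H_2) = 3 * 13
= 39

39


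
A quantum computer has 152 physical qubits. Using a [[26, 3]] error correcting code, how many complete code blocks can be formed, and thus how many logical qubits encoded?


Each code block uses 26 physical qubits for 3 logical qubit(s).
Number of complete blocks = floor(152 / 26) = 5
Logical qubits = 5 * 3
= 15

15


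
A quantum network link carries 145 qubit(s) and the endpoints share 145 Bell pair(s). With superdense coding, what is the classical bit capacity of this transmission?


Superdense coding allows 2 classical bits per shared entangled pair.
145 pair(s) -> 2 * 145 = 290 classical bits

290


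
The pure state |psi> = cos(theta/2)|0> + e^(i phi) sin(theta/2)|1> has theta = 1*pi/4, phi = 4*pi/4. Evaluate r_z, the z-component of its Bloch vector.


theta = 0.7854, phi = 3.1416
r_z = cos(theta) = 0.7071

0.7071


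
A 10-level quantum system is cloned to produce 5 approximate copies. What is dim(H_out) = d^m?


Output space = H^(tensor 5) where dim(H) = 10
dim = 10^5
= 100 (after 2 factors)
= 1000 (after 3 factors)
= 10000 (after 4 factors)
= 100000 (after 5 factors)
= 100000

100000


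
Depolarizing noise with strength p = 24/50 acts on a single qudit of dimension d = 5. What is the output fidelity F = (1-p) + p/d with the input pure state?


F = (1-p) + p/d
= (1 - 0.4800) + 0.4800/5
= 0.5200 + 0.0960
= 0.6160

0.6160


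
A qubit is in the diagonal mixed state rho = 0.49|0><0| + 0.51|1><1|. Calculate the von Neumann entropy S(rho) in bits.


S = -p*log2(p) - (1-p)*log2(1-p)
p = 0.4900, 1-p = 0.5100
= -0.4900 * log2(0.4900) - 0.5100 * log2(0.5100)
= -(-0.5043) - (-0.4954)
= 0.9997

0.9997


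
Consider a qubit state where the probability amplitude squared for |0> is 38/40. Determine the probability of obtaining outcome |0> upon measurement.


|alpha|^2 = 38/40 = 0.9500
|beta|^2 = 1 - 38/40 = 2/40 = 0.0500
P(|0>) = |alpha|^2 = 0.9500

0.9500


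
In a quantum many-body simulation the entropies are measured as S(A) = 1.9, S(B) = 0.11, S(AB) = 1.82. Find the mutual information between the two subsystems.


I(A:B) = S(A) + S(B) - S(AB)
= 1.9 + 0.11 - 1.82
= 0.1900

0.1900


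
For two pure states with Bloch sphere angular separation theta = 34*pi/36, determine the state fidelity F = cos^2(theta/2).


For states separated by angle theta on Bloch sphere:
F = cos^2(theta/2)
theta = 34*pi/36 = 2.9671
theta/2 = 1.4835
cos(theta/2) = 0.0872
F = 0.0076

0.0076


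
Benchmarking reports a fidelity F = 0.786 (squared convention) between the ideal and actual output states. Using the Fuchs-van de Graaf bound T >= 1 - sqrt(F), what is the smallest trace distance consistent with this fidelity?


Fuchs-van de Graaf (squared-fidelity convention): 1 - sqrt(F) <= T <= sqrt(1 - F).
Lower bound: T >= 1 - sqrt(F)
sqrt(F) = sqrt(0.786) = 0.8866
T >= 1 - 0.8866
T >= 0.1134

0.1134


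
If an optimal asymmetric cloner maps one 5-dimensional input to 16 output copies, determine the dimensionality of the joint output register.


Output space = H^(tensor 16) where dim(H) = 5
dim = 5^16
= 25 (after 2 factors)
= 125 (after 3 factors)
= 625 (after 4 factors)
= 3125 (after 5 factors)
= 15625 (after 6 factors)
= 78125 (after 7 factors)
= 390625 (after 8 factors)
= 1953125 (after 9 factors)
= 9765625 (after 10 factors)
= 48828125 (after 11 factors)
= 244140625 (after 12 factors)
= 1220703125 (after 13 factors)
= 6103515625 (after 14 factors)
= 30517578125 (after 15 factors)
= 152587890625 (after 16 factors)
= 152587890625

152587890625


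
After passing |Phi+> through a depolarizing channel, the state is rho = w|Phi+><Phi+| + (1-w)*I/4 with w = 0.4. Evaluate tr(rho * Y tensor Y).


|Phi+> = (|00> + |11>)/sqrt(2)
For the pure Bell state, <Y_A Y_B> = -1 (Bell-state Pauli correlator).
The maximally-mixed part I/4 has tr(I/4 * P tensor P) = 0 for any traceless Pauli P.
So <Y_A Y_B>_rho = w * (-1) + (1 - w) * 0
= 0.4 * (-1)
= -0.4000

-0.4000


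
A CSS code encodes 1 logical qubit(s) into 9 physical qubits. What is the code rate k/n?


Code rate R = k/n
= 1/9
= 0.1111

0.1111


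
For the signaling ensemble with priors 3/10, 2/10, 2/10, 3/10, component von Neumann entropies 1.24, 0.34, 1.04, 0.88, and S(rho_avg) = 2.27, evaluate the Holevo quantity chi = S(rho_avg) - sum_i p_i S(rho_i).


chi = S(rho) - sum_i p_i * S(rho_i)
Weighted entropy = 3/10 * 1.24 + 2/10 * 0.34 + 2/10 * 1.04 + 3/10 * 0.88
= 0.9120
chi = 2.27 - 0.9120
= 1.3580

1.3580


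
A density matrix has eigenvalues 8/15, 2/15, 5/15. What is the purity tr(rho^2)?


tr(rho^2) = sum of eigenvalues squared
= (8/15)^2 + (2/15)^2 + (5/15)^2
= (64 + 4 + 25) / 225
= 93/225
= 0.4133

0.4133


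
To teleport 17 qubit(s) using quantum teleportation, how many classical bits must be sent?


Quantum teleportation requires 2 classical bits per qubit teleported.
17 qubit(s) -> 2 * 17 = 34 classical bits

34


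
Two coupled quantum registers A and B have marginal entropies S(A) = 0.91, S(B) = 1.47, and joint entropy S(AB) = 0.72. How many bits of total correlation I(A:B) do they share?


I(A:B) = S(A) + S(B) - S(AB)
= 0.91 + 1.47 - 0.72
= 1.6600

1.6600


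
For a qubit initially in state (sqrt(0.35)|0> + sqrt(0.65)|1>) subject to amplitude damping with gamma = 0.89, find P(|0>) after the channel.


For amplitude damping with parameter gamma on state sqrt(a)|0> + sqrt(b)|1>:
alpha^2 = 0.35, beta^2 = 0.65
P(|0>) = alpha^2 + gamma * beta^2
= 0.35 + 0.89 * 0.65
= 0.35 + 0.5785
= 0.9285

0.9285


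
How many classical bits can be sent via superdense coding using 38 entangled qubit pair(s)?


Superdense coding allows 2 classical bits per shared entangled pair.
38 pair(s) -> 2 * 38 = 76 classical bits

76


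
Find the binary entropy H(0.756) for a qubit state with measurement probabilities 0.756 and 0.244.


S = -p*log2(p) - (1-p)*log2(1-p)
p = 0.7560, 1-p = 0.2440
= -0.7560 * log2(0.7560) - 0.2440 * log2(0.2440)
= -(-0.3051) - (-0.4966)
= 0.8016

0.8016


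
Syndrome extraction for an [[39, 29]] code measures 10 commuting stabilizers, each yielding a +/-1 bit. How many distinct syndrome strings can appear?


Each stabilizer generator gives a binary (+1 or -1) measurement outcome.
With 10 independent generators:
Total syndromes = 2^10
= 1024

1024


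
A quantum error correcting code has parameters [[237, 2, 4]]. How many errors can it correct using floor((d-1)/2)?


Code parameters: [[237, 2, 4]], distance d = 4.
Number of correctable errors = floor((d-1)/2)
= floor((4 - 1)/2)
= floor(3/2)
= 1

1


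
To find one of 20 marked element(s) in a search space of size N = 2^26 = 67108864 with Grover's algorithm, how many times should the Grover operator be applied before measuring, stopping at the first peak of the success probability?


After j Grover iterations the success probability is P(j) = sin^2((2j+1)*theta), where sin(theta) = sqrt(k/N).
N = 2^26 = 67108864, k = 20
sin(theta) = sqrt(k/N) = 0.0005459150336
theta = arcsin(sqrt(k/N)) = 0.0005459150607 rad
P(j) reaches its first maximum when (2j+1)*theta is as close as possible to pi/2, i.e. j = round(pi/(4*theta) - 1/2).
pi/(4*theta) - 1/2 = 1438.1820
(For comparison, the common estimate pi/4 * sqrt(N/k) = 1438.6821; the exact maximiser is used here.)
Optimal iterations = 1438

1438


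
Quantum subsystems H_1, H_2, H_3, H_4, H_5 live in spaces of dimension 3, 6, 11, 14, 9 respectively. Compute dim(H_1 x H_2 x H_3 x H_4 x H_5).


dim(H_1 x H_2 x H_3 x H_4 x H_5) = 3 * 6 * 11 * 14 * 9
= 18 * 11 * 14 * 9
= 198 * 14 * 9
= 2772 * 9
= 24948

24948


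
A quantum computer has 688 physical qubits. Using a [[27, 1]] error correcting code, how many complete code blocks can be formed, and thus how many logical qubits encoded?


Each code block uses 27 physical qubits for 1 logical qubit(s).
Number of complete blocks = floor(688 / 27) = 25
Logical qubits = 25 * 1
= 25

25


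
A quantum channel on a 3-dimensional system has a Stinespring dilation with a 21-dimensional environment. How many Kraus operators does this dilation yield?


Tracing out the environment in an orthonormal basis {|i>_E} gives Kraus operators K_i = <i|_E U |0>_E.
Number of Kraus operators = dim(H_env) = d_env
= 21

21


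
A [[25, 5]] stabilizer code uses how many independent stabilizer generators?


For an [[n,k]] stabilizer code:
Number of stabilizer generators = n - k
= 25 - 5
= 20

20


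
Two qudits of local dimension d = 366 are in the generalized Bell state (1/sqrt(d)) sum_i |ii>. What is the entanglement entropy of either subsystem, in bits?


For a maximally entangled state in d x d:
S = log2(d) = log2(366)
= 8.5157

8.5157


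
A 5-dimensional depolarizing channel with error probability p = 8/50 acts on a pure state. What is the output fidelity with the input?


F = (1-p) + p/d
= (1 - 0.1600) + 0.1600/5
= 0.8400 + 0.0320
= 0.8720

0.8720


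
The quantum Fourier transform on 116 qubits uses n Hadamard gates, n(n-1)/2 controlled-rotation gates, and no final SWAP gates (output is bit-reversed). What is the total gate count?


Hadamard gates: 116
Controlled rotations: n*(n-1)/2 = 116*115/2 = 6670
SWAP gates: 0 (omitted)
Total = 116 + 6670
= 6786

6786


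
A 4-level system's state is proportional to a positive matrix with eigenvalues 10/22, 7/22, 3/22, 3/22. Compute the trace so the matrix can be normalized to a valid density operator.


tr(M) = sum of eigenvalues
= 10/22 + 7/22 + 3/22 + 3/22
= 23/22
= 1.0455

1.0455


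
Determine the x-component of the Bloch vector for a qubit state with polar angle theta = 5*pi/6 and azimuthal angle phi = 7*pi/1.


theta = 2.6180, phi = 21.9911
r_x = sin(theta)*cos(phi) = 0.5000 * -1.0000
r_x = -0.5000

-0.5000


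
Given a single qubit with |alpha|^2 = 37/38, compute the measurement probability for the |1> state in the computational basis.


|alpha|^2 = 37/38 = 0.9737
|beta|^2 = 1 - 37/38 = 1/38 = 0.0263
P(|1>) = |beta|^2 = 0.0263

0.0263
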